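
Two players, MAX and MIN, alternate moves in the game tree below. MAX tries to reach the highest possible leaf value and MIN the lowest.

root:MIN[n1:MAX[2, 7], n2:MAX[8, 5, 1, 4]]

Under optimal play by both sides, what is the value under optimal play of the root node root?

n1 (MAX): max(2, 7) = 7
n2 (MAX): max(8, 5, 1, 4) = 8
root (MIN): min(7, 8) = 7

7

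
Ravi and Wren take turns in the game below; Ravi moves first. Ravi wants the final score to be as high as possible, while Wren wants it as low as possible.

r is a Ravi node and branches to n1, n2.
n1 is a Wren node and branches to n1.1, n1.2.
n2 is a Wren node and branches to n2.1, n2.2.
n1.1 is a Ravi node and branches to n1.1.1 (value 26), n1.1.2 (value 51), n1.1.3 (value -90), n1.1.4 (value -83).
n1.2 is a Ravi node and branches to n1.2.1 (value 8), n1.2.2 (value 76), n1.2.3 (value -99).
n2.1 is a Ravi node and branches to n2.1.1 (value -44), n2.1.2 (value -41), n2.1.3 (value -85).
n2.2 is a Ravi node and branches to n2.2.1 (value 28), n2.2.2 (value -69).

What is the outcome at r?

n1.1 (Ravi): max(26, 51, -90, -83) = 51
n1.2 (Ravi): max(8, 76, -99) = 76
n1 (Wren): min(51, 76) = 51
n2.1 (Ravi): max(-44, -41, -85) = -41
n2.2 (Ravi): max(28, -69) = 28
n2 (Wren): min(-41, 28) = -41
r (Ravi): max(51, -41) = 51

51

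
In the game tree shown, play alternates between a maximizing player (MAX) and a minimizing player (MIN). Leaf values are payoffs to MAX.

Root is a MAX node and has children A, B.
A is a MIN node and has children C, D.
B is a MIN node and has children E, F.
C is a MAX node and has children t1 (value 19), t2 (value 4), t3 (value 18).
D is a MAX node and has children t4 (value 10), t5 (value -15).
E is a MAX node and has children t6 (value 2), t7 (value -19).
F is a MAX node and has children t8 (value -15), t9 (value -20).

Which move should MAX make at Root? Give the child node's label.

A

C (MAX): max(19, 4, 18) = 19
D (MAX): max(10, -15) = 10
A (MIN): min(19, 10) = 10
E (MAX): max(2, -19) = 2
F (MAX): max(-15, -20) = -15
B (MIN): min(2, -15) = -15
Root (MAX): max(10, -15) = 10
MAX at Root wants the highest of {A=10, B=-15}, so chooses A.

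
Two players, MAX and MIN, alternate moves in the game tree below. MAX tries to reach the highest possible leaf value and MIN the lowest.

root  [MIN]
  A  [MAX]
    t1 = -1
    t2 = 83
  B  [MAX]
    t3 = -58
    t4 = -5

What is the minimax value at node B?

B (MAX): max(-58, -5) = -5

-5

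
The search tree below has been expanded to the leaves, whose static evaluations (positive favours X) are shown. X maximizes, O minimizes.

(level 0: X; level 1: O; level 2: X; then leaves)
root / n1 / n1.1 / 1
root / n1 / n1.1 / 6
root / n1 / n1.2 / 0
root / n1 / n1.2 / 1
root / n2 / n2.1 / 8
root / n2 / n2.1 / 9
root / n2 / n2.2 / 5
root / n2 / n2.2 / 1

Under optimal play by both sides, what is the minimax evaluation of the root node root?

5

n1.1 (X): max(1, 6) = 6
n1.2 (X): max(0, 1) = 1
n1 (O): min(6, 1) = 1
n2.1 (X): max(8, 9) = 9
n2.2 (X): max(5, 1) = 5
n2 (O): min(9, 5) = 5
root (X): max(1, 5) = 5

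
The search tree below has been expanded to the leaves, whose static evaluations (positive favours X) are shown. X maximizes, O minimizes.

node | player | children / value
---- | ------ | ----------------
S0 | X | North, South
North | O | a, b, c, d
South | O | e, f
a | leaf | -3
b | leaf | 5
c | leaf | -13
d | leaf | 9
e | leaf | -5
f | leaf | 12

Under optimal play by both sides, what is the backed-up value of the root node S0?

-5

North (O): min(-3, 5, -13, 9) = -13
South (O): min(-5, 12) = -5
S0 (X): max(-13, -5) = -5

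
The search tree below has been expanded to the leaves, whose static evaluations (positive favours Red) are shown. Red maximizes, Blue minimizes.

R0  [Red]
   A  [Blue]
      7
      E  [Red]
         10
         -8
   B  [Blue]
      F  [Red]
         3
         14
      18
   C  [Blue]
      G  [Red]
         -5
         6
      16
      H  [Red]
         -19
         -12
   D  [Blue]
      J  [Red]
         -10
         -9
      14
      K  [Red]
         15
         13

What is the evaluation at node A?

7

E (Red): max(10, -8) = 10
A (Blue): min(7, 10) = 7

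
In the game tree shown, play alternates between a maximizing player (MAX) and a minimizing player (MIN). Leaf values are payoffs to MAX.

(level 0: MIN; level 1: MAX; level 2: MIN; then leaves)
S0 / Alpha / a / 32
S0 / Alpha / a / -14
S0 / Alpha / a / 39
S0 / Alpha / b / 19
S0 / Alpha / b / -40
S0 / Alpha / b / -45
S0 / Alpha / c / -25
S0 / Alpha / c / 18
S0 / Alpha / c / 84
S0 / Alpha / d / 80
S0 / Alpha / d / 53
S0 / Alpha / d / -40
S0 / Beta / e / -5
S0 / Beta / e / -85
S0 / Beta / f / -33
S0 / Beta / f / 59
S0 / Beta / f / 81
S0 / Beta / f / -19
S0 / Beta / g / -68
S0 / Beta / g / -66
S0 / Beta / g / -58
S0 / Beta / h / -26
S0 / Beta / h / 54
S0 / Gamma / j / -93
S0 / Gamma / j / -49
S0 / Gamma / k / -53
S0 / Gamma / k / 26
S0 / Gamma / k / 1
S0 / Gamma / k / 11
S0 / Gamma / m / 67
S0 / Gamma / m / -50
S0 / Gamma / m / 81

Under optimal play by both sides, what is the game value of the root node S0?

a (MIN): min(32, -14, 39) = -14
b (MIN): min(19, -40, -45) = -45
c (MIN): min(-25, 18, 84) = -25
d (MIN): min(80, 53, -40) = -40
Alpha (MAX): max(-14, -45, -25, -40) = -14
e (MIN): min(-5, -85) = -85
f (MIN): min(-33, 59, 81, -19) = -33
g (MIN): min(-68, -66, -58) = -68
h (MIN): min(-26, 54) = -26
Beta (MAX): max(-85, -33, -68, -26) = -26
j (MIN): min(-93, -49) = -93
k (MIN): min(-53, 26, 1, 11) = -53
m (MIN): min(67, -50, 81) = -50
Gamma (MAX): max(-93, -53, -50) = -50
S0 (MIN): min(-14, -26, -50) = -50

-50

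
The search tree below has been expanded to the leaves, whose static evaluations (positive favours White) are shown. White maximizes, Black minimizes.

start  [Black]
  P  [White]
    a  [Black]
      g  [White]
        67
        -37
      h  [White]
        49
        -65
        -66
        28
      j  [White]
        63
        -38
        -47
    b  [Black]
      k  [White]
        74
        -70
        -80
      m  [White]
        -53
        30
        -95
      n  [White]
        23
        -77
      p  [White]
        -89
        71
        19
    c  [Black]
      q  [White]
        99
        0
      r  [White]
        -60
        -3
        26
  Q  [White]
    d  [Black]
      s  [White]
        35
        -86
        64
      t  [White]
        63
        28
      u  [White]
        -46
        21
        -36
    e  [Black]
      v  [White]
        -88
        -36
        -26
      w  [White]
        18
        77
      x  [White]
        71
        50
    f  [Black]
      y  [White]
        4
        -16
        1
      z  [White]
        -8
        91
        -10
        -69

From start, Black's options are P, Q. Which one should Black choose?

g (White): max(67, -37) = 67
h (White): max(49, -65, -66, 28) = 49
j (White): max(63, -38, -47) = 63
a (Black): min(67, 49, 63) = 49
k (White): max(74, -70, -80) = 74
m (White): max(-53, 30, -95) = 30
n (White): max(23, -77) = 23
p (White): max(-89, 71, 19) = 71
b (Black): min(74, 30, 23, 71) = 23
q (White): max(99, 0) = 99
r (White): max(-60, -3, 26) = 26
c (Black): min(99, 26) = 26
P (White): max(49, 23, 26) = 49
s (White): max(35, -86, 64) = 64
t (White): max(63, 28) = 63
u (White): max(-46, 21, -36) = 21
d (Black): min(64, 63, 21) = 21
v (White): max(-88, -36, -26) = -26
w (White): max(18, 77) = 77
x (White): max(71, 50) = 71
e (Black): min(-26, 77, 71) = -26
y (White): max(4, -16, 1) = 4
z (White): max(-8, 91, -10, -69) = 91
f (Black): min(4, 91) = 4
Q (White): max(21, -26, 4) = 21
start (Black): min(49, 21) = 21
Black at start wants the lowest of {P=49, Q=21}, so chooses Q.

Q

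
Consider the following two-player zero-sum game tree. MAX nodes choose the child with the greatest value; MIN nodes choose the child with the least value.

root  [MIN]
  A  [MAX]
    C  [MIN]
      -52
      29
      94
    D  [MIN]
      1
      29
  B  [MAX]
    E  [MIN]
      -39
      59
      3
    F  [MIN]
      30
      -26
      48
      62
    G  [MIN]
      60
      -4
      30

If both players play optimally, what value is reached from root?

-4

C (MIN): min(-52, 29, 94) = -52
D (MIN): min(1, 29) = 1
A (MAX): max(-52, 1) = 1
E (MIN): min(-39, 59, 3) = -39
F (MIN): min(30, -26, 48, 62) = -26
G (MIN): min(60, -4, 30) = -4
B (MAX): max(-39, -26, -4) = -4
root (MIN): min(1, -4) = -4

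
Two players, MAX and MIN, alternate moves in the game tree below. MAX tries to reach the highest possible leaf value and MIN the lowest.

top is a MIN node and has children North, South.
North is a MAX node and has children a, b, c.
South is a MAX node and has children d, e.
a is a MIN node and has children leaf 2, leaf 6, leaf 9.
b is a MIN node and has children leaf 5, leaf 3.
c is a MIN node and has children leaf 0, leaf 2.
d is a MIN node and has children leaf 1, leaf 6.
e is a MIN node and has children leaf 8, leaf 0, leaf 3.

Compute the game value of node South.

1

d (MIN): min(1, 6) = 1
e (MIN): min(8, 0, 3) = 0
South (MAX): max(1, 0) = 1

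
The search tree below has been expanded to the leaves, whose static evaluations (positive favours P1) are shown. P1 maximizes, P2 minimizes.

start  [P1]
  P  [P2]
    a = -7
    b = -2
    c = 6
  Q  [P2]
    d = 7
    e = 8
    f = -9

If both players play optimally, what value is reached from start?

P (P2): min(-7, -2, 6) = -7
Q (P2): min(7, 8, -9) = -9
start (P1): max(-7, -9) = -7

-7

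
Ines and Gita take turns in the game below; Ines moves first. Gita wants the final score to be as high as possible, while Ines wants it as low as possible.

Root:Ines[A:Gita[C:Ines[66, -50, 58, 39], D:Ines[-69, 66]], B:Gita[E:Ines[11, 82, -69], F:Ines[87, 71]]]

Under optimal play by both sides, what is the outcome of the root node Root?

-50

C (Ines): min(66, -50, 58, 39) = -50
D (Ines): min(-69, 66) = -69
A (Gita): max(-50, -69) = -50
E (Ines): min(11, 82, -69) = -69
F (Ines): min(87, 71) = 71
B (Gita): max(-69, 71) = 71
Root (Ines): min(-50, 71) = -50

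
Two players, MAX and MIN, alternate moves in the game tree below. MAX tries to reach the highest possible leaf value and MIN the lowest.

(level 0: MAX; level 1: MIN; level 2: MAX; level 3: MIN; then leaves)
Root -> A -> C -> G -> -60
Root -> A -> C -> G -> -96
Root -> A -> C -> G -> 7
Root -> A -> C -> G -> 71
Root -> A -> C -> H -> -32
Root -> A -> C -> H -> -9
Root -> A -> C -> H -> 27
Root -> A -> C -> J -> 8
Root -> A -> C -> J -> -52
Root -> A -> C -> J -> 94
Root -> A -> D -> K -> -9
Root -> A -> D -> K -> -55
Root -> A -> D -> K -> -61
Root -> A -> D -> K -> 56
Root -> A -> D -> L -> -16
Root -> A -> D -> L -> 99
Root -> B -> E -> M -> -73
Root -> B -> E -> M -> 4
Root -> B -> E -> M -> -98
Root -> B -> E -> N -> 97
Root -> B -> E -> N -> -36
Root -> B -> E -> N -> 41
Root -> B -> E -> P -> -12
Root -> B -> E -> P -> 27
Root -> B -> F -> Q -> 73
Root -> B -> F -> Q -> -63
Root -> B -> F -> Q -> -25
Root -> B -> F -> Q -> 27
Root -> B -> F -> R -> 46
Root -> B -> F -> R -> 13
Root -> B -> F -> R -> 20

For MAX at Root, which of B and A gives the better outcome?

M (MIN): min(-73, 4, -98) = -98
N (MIN): min(97, -36, 41) = -36
P (MIN): min(-12, 27) = -12
E (MAX): max(-98, -36, -12) = -12
Q (MIN): min(73, -63, -25, 27) = -63
R (MIN): min(46, 13, 20) = 13
F (MAX): max(-63, 13) = 13
B (MIN): min(-12, 13) = -12
G (MIN): min(-60, -96, 7, 71) = -96
H (MIN): min(-32, -9, 27) = -32
J (MIN): min(8, -52, 94) = -52
C (MAX): max(-96, -32, -52) = -32
K (MIN): min(-9, -55, -61, 56) = -61
L (MIN): min(-16, 99) = -16
D (MAX): max(-61, -16) = -16
A (MIN): min(-32, -16) = -32
MAX prefers the higher value; B=-12, A=-32. B is better since -12 > -32.

B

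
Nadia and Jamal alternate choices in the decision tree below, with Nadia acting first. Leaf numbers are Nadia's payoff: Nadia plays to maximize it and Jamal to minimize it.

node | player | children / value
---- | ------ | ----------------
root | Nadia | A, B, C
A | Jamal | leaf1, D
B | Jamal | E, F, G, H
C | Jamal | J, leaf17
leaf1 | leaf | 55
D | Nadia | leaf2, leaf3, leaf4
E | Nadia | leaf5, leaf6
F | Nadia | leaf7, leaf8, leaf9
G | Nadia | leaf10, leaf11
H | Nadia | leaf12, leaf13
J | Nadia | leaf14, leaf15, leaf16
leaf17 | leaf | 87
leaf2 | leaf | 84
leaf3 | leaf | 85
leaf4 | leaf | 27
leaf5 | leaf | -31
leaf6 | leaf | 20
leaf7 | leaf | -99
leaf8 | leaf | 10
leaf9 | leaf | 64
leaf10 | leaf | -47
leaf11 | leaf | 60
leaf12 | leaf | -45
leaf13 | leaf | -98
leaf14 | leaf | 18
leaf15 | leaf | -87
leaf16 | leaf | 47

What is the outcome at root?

D (Nadia): max(84, 85, 27) = 85
A (Jamal): min(55, 85) = 55
E (Nadia): max(-31, 20) = 20
F (Nadia): max(-99, 10, 64) = 64
G (Nadia): max(-47, 60) = 60
H (Nadia): max(-45, -98) = -45
B (Jamal): min(20, 64, 60, -45) = -45
J (Nadia): max(18, -87, 47) = 47
C (Jamal): min(47, 87) = 47
root (Nadia): max(55, -45, 47) = 55

55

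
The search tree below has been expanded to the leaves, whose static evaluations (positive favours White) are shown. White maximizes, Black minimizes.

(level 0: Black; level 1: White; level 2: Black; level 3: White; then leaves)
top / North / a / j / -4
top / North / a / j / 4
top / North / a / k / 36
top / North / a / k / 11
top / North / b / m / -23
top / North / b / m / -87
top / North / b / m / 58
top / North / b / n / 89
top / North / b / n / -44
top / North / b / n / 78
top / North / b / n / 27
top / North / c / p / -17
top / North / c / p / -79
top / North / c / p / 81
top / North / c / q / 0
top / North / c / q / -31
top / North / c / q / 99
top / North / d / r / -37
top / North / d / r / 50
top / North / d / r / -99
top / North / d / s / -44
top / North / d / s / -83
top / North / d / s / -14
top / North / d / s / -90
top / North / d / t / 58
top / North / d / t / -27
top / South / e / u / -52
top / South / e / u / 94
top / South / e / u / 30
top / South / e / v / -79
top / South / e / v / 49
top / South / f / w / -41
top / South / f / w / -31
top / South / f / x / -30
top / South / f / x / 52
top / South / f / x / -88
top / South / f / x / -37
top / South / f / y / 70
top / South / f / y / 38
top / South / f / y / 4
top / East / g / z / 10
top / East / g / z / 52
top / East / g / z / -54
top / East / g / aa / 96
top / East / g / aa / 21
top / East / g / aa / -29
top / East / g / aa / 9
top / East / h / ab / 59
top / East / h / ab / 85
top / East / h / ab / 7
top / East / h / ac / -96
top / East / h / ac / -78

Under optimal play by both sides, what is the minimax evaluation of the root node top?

j (White): max(-4, 4) = 4
k (White): max(36, 11) = 36
a (Black): min(4, 36) = 4
m (White): max(-23, -87, 58) = 58
n (White): max(89, -44, 78, 27) = 89
b (Black): min(58, 89) = 58
p (White): max(-17, -79, 81) = 81
q (White): max(0, -31, 99) = 99
c (Black): min(81, 99) = 81
r (White): max(-37, 50, -99) = 50
s (White): max(-44, -83, -14, -90) = -14
t (White): max(58, -27) = 58
d (Black): min(50, -14, 58) = -14
North (White): max(4, 58, 81, -14) = 81
u (White): max(-52, 94, 30) = 94
v (White): max(-79, 49) = 49
e (Black): min(94, 49) = 49
w (White): max(-41, -31) = -31
x (White): max(-30, 52, -88, -37) = 52
y (White): max(70, 38, 4) = 70
f (Black): min(-31, 52, 70) = -31
South (White): max(49, -31) = 49
z (White): max(10, 52, -54) = 52
aa (White): max(96, 21, -29, 9) = 96
g (Black): min(52, 96) = 52
ab (White): max(59, 85, 7) = 85
ac (White): max(-96, -78) = -78
h (Black): min(85, -78) = -78
East (White): max(52, -78) = 52
top (Black): min(81, 49, 52) = 49

49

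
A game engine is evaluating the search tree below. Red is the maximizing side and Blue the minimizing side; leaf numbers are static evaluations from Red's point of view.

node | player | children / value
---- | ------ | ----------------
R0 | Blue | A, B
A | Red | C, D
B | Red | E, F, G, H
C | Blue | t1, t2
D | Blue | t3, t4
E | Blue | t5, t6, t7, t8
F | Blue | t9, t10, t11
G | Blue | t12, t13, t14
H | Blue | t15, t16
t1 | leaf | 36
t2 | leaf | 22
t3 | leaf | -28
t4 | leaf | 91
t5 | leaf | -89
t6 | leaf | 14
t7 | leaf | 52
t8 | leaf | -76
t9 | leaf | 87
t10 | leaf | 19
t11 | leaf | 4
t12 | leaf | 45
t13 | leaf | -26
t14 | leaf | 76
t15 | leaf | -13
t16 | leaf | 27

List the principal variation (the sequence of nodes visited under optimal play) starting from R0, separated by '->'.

R0 -> B -> F -> t11

C (Blue): min(36, 22) = 22
D (Blue): min(-28, 91) = -28
A (Red): max(22, -28) = 22
E (Blue): min(-89, 14, 52, -76) = -89
F (Blue): min(87, 19, 4) = 4
G (Blue): min(45, -26, 76) = -26
H (Blue): min(-13, 27) = -13
B (Red): max(-89, 4, -26, -13) = 4
R0 (Blue): min(22, 4) = 4
At R0, Blue picks B (lowest: 4).
At B, Red picks F (highest: 4).
At F, Blue picks t11 (lowest: 4).
Terminal value 4.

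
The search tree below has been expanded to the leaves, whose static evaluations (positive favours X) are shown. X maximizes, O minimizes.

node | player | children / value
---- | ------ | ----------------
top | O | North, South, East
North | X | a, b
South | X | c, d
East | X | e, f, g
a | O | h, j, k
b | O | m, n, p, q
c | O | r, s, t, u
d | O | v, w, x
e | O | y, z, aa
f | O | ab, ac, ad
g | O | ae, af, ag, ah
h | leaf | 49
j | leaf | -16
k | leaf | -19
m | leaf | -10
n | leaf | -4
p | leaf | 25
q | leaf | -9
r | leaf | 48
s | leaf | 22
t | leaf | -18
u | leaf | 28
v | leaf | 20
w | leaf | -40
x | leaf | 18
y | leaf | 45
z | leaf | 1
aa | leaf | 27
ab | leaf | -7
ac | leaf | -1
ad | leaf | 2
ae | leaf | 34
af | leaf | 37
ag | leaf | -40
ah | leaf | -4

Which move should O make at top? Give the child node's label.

South

a (O): min(49, -16, -19) = -19
b (O): min(-10, -4, 25, -9) = -10
North (X): max(-19, -10) = -10
c (O): min(48, 22, -18, 28) = -18
d (O): min(20, -40, 18) = -40
South (X): max(-18, -40) = -18
e (O): min(45, 1, 27) = 1
f (O): min(-7, -1, 2) = -7
g (O): min(34, 37, -40, -4) = -40
East (X): max(1, -7, -40) = 1
top (O): min(-10, -18, 1) = -18
O at top wants the lowest of {North=-10, South=-18, East=1}, so chooses South.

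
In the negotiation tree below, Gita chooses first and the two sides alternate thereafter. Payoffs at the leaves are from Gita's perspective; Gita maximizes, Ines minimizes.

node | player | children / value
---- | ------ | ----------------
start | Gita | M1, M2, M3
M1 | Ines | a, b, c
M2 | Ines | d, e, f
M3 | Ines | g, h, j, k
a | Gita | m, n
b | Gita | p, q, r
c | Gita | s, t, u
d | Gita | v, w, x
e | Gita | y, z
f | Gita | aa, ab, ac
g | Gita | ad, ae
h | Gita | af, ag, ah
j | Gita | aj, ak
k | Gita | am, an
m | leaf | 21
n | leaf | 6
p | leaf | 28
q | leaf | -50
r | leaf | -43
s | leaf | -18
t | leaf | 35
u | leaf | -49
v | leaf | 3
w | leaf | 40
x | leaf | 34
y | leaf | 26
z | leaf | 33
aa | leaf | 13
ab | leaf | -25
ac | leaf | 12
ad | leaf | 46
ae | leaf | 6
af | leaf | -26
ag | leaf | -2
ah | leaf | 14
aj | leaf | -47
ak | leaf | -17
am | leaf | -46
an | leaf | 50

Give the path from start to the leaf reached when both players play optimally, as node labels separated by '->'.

start -> M1 -> a -> m

a (Gita): max(21, 6) = 21
b (Gita): max(28, -50, -43) = 28
c (Gita): max(-18, 35, -49) = 35
M1 (Ines): min(21, 28, 35) = 21
d (Gita): max(3, 40, 34) = 40
e (Gita): max(26, 33) = 33
f (Gita): max(13, -25, 12) = 13
M2 (Ines): min(40, 33, 13) = 13
g (Gita): max(46, 6) = 46
h (Gita): max(-26, -2, 14) = 14
j (Gita): max(-47, -17) = -17
k (Gita): max(-46, 50) = 50
M3 (Ines): min(46, 14, -17, 50) = -17
start (Gita): max(21, 13, -17) = 21
At start, Gita picks M1 (highest: 21).
At M1, Ines picks a (lowest: 21).
At a, Gita picks m (highest: 21).
Terminal value 21.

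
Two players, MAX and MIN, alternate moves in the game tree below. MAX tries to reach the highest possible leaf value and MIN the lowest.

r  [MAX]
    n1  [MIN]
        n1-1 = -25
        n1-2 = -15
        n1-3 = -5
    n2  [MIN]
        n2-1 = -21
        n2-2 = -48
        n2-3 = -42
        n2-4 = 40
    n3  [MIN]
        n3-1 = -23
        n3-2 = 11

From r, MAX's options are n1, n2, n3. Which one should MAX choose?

n1 (MIN): min(-25, -15, -5) = -25
n2 (MIN): min(-21, -48, -42, 40) = -48
n3 (MIN): min(-23, 11) = -23
r (MAX): max(-25, -48, -23) = -23
MAX at r wants the highest of {n1=-25, n2=-48, n3=-23}, so chooses n3.

n3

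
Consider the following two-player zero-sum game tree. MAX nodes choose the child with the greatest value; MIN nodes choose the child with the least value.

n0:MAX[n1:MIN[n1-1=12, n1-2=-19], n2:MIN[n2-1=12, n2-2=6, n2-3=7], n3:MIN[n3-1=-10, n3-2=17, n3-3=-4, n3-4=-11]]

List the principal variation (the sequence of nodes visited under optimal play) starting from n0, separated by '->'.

n0 -> n2 -> n2-2

n1 (MIN): min(12, -19) = -19
n2 (MIN): min(12, 6, 7) = 6
n3 (MIN): min(-10, 17, -4, -11) = -11
n0 (MAX): max(-19, 6, -11) = 6
At n0, MAX picks n2 (highest: 6).
At n2, MIN picks n2-2 (lowest: 6).
Terminal value 6.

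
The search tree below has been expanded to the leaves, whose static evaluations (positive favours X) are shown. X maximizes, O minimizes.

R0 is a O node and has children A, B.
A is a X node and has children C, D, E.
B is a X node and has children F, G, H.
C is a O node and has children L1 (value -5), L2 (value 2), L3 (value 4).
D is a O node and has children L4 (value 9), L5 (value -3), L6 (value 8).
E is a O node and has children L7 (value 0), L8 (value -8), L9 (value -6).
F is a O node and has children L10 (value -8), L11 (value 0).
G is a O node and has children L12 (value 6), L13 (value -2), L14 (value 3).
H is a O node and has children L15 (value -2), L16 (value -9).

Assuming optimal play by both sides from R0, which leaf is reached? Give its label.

L5

C (O): min(-5, 2, 4) = -5
D (O): min(9, -3, 8) = -3
E (O): min(0, -8, -6) = -8
A (X): max(-5, -3, -8) = -3
F (O): min(-8, 0) = -8
G (O): min(6, -2, 3) = -2
H (O): min(-2, -9) = -9
B (X): max(-8, -2, -9) = -2
R0 (O): min(-3, -2) = -3
At R0, O picks A (lowest: -3).
At A, X picks D (highest: -3).
At D, O picks L5 (lowest: -3).
Terminal value -3.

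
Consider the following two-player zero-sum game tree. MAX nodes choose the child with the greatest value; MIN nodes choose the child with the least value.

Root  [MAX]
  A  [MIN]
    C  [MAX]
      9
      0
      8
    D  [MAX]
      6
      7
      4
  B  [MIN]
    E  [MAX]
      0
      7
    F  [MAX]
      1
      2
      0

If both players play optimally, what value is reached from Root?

C (MAX): max(9, 0, 8) = 9
D (MAX): max(6, 7, 4) = 7
A (MIN): min(9, 7) = 7
E (MAX): max(0, 7) = 7
F (MAX): max(1, 2, 0) = 2
B (MIN): min(7, 2) = 2
Root (MAX): max(7, 2) = 7

7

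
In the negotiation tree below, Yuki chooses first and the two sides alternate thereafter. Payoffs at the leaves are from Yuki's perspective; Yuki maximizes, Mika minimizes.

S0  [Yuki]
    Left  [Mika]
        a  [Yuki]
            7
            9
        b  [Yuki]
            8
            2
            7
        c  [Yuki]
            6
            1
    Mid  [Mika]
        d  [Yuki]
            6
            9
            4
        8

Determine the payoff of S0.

a (Yuki): max(7, 9) = 9
b (Yuki): max(8, 2, 7) = 8
c (Yuki): max(6, 1) = 6
Left (Mika): min(9, 8, 6) = 6
d (Yuki): max(6, 9, 4) = 9
Mid (Mika): min(9, 8) = 8
S0 (Yuki): max(6, 8) = 8

8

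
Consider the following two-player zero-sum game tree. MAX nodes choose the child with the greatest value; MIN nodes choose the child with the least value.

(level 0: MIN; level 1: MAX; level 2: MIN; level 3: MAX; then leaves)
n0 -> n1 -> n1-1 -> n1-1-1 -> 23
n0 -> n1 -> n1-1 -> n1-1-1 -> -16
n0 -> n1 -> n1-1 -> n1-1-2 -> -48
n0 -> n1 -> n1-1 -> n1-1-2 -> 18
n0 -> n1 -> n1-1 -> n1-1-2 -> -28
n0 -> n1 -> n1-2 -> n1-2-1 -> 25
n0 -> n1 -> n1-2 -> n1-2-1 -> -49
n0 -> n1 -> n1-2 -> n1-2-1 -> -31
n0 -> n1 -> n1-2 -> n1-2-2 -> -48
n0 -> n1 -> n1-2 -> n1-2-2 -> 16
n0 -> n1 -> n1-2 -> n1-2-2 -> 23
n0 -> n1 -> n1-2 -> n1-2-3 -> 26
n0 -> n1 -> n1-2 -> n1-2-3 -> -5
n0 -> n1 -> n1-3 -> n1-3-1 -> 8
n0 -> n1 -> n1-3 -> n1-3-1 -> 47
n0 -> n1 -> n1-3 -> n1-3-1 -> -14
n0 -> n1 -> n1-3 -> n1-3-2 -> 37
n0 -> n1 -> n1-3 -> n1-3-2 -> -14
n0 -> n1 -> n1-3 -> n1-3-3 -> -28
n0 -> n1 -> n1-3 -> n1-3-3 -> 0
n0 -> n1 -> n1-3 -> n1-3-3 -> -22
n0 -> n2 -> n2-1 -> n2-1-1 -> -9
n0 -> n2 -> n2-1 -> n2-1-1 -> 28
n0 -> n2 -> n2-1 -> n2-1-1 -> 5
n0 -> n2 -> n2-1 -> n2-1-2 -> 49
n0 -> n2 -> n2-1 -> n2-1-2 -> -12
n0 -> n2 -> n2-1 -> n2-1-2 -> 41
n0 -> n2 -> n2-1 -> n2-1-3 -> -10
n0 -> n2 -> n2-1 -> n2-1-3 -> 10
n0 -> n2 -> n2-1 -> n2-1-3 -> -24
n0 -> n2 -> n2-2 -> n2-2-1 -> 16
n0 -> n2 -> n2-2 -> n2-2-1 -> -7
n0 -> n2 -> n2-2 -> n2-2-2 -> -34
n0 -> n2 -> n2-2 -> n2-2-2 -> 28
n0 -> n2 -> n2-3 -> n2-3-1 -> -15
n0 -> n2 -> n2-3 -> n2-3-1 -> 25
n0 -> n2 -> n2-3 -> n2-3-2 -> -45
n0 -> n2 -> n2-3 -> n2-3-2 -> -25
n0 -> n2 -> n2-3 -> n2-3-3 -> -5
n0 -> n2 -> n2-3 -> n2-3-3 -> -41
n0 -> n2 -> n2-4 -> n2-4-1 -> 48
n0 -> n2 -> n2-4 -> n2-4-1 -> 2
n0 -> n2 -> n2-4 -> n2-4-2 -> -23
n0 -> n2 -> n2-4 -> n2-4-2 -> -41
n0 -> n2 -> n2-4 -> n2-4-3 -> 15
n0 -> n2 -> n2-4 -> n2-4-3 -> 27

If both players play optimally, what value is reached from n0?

n1-1-1 (MAX): max(23, -16) = 23
n1-1-2 (MAX): max(-48, 18, -28) = 18
n1-1 (MIN): min(23, 18) = 18
n1-2-1 (MAX): max(25, -49, -31) = 25
n1-2-2 (MAX): max(-48, 16, 23) = 23
n1-2-3 (MAX): max(26, -5) = 26
n1-2 (MIN): min(25, 23, 26) = 23
n1-3-1 (MAX): max(8, 47, -14) = 47
n1-3-2 (MAX): max(37, -14) = 37
n1-3-3 (MAX): max(-28, 0, -22) = 0
n1-3 (MIN): min(47, 37, 0) = 0
n1 (MAX): max(18, 23, 0) = 23
n2-1-1 (MAX): max(-9, 28, 5) = 28
n2-1-2 (MAX): max(49, -12, 41) = 49
n2-1-3 (MAX): max(-10, 10, -24) = 10
n2-1 (MIN): min(28, 49, 10) = 10
n2-2-1 (MAX): max(16, -7) = 16
n2-2-2 (MAX): max(-34, 28) = 28
n2-2 (MIN): min(16, 28) = 16
n2-3-1 (MAX): max(-15, 25) = 25
n2-3-2 (MAX): max(-45, -25) = -25
n2-3-3 (MAX): max(-5, -41) = -5
n2-3 (MIN): min(25, -25, -5) = -25
n2-4-1 (MAX): max(48, 2) = 48
n2-4-2 (MAX): max(-23, -41) = -23
n2-4-3 (MAX): max(15, 27) = 27
n2-4 (MIN): min(48, -23, 27) = -23
n2 (MAX): max(10, 16, -25, -23) = 16
n0 (MIN): min(23, 16) = 16

16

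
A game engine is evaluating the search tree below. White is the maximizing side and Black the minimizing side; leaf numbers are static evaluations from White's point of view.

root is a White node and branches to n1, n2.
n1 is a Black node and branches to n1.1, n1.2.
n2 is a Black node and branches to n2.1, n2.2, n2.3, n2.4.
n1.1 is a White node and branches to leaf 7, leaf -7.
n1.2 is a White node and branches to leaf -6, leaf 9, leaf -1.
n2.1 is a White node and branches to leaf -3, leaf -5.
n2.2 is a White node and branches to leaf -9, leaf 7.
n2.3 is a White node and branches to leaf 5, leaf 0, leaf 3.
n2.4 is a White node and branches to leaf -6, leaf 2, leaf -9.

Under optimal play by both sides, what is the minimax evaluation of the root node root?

n1.1 (White): max(7, -7) = 7
n1.2 (White): max(-6, 9, -1) = 9
n1 (Black): min(7, 9) = 7
n2.1 (White): max(-3, -5) = -3
n2.2 (White): max(-9, 7) = 7
n2.3 (White): max(5, 0, 3) = 5
n2.4 (White): max(-6, 2, -9) = 2
n2 (Black): min(-3, 7, 5, 2) = -3
root (White): max(7, -3) = 7

7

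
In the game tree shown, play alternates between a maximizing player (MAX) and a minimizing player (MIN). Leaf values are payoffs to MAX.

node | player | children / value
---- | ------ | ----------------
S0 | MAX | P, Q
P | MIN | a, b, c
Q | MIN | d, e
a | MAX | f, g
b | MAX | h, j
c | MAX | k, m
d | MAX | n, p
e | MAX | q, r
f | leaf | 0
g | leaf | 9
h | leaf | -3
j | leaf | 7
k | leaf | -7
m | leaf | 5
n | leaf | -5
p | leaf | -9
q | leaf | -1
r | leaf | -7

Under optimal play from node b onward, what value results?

7

b (MAX): max(-3, 7) = 7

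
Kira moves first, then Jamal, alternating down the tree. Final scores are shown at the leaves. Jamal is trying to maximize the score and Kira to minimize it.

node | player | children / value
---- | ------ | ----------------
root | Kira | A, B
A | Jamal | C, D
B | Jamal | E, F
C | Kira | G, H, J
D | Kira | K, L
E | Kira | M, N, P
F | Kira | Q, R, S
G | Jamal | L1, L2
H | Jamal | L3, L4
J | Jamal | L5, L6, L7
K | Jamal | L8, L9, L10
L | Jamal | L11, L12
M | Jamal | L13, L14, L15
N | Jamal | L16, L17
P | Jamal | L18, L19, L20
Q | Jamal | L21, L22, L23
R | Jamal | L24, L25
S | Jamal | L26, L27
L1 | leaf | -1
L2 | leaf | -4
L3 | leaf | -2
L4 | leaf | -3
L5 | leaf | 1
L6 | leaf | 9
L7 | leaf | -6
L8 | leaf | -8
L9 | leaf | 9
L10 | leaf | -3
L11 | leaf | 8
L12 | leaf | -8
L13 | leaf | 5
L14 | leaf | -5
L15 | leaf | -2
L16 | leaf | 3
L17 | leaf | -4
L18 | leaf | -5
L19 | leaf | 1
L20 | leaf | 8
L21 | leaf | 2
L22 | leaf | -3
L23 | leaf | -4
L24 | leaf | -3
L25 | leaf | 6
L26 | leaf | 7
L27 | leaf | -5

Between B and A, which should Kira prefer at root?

B

M (Jamal): max(5, -5, -2) = 5
N (Jamal): max(3, -4) = 3
P (Jamal): max(-5, 1, 8) = 8
E (Kira): min(5, 3, 8) = 3
Q (Jamal): max(2, -3, -4) = 2
R (Jamal): max(-3, 6) = 6
S (Jamal): max(7, -5) = 7
F (Kira): min(2, 6, 7) = 2
B (Jamal): max(3, 2) = 3
G (Jamal): max(-1, -4) = -1
H (Jamal): max(-2, -3) = -2
J (Jamal): max(1, 9, -6) = 9
C (Kira): min(-1, -2, 9) = -2
K (Jamal): max(-8, 9, -3) = 9
L (Jamal): max(8, -8) = 8
D (Kira): min(9, 8) = 8
A (Jamal): max(-2, 8) = 8
Kira prefers the lower value; B=3, A=8. B is better since 3 < 8.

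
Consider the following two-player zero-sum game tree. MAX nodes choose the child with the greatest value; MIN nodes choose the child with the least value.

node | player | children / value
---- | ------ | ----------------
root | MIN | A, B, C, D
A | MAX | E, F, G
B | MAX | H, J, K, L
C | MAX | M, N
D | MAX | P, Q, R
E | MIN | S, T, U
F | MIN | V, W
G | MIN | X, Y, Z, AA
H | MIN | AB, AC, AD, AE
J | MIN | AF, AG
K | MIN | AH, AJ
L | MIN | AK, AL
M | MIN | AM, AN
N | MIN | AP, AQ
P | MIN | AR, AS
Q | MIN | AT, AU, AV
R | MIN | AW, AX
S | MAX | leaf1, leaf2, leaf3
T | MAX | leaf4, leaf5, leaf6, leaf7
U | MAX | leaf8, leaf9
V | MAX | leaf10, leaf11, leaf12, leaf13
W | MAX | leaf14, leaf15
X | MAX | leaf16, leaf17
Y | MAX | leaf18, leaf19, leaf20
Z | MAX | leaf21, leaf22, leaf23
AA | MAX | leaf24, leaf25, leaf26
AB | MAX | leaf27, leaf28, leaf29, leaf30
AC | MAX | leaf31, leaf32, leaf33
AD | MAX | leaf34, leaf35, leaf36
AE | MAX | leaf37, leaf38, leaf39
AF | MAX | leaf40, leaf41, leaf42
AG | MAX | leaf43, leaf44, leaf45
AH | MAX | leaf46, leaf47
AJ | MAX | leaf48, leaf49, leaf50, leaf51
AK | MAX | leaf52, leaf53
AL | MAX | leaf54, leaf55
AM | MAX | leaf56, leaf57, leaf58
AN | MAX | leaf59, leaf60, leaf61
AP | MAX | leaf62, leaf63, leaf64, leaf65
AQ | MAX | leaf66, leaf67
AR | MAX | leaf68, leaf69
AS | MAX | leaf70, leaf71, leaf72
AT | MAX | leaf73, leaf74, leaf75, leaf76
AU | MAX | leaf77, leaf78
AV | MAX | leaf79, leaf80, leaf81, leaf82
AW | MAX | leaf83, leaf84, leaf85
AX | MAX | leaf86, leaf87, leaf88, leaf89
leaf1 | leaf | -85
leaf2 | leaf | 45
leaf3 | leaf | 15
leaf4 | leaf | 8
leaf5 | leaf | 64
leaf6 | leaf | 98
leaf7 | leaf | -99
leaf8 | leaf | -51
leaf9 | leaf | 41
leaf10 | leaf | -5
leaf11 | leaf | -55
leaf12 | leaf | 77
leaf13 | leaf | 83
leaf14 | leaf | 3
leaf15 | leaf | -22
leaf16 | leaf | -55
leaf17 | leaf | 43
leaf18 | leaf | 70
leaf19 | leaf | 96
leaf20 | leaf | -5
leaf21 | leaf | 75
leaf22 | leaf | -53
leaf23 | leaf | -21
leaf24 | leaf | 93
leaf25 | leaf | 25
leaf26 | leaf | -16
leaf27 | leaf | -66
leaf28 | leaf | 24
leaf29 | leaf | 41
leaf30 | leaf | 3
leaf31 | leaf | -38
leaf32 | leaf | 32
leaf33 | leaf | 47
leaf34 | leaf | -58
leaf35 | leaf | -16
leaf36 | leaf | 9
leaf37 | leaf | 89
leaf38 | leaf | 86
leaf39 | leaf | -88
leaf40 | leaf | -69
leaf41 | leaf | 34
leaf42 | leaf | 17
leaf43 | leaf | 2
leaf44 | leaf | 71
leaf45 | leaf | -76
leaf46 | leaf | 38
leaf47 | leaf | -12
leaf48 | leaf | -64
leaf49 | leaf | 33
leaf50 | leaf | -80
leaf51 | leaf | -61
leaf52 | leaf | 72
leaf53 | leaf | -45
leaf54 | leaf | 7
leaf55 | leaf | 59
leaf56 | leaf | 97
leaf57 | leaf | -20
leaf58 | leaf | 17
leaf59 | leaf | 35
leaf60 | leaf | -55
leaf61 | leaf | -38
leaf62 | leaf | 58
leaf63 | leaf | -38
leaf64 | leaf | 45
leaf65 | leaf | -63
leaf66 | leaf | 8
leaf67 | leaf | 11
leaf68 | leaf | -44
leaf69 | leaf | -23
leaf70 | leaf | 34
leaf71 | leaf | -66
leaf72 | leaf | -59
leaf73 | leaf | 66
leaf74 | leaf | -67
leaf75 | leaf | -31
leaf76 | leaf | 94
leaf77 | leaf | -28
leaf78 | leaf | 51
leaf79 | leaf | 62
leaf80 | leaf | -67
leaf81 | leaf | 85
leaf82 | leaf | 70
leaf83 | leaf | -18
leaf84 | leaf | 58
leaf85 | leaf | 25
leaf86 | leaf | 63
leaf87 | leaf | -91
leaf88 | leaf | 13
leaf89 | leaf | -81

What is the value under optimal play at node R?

AW (MAX): max(-18, 58, 25) = 58
AX (MAX): max(63, -91, 13, -81) = 63
R (MIN): min(58, 63) = 58

58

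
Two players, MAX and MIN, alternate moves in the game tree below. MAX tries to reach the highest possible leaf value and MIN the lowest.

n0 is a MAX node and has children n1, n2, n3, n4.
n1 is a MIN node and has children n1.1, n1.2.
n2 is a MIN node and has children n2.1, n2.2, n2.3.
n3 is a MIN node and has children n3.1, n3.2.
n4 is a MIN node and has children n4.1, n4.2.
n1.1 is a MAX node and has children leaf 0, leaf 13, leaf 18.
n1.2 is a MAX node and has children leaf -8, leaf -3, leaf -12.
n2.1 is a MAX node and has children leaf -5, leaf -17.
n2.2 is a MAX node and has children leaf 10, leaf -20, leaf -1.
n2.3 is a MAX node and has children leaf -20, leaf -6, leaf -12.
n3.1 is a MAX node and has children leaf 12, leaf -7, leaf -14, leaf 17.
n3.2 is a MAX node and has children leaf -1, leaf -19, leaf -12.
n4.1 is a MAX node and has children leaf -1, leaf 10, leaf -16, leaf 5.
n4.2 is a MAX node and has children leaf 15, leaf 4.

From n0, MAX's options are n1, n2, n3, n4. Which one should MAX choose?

n4

n1.1 (MAX): max(0, 13, 18) = 18
n1.2 (MAX): max(-8, -3, -12) = -3
n1 (MIN): min(18, -3) = -3
n2.1 (MAX): max(-5, -17) = -5
n2.2 (MAX): max(10, -20, -1) = 10
n2.3 (MAX): max(-20, -6, -12) = -6
n2 (MIN): min(-5, 10, -6) = -6
n3.1 (MAX): max(12, -7, -14, 17) = 17
n3.2 (MAX): max(-1, -19, -12) = -1
n3 (MIN): min(17, -1) = -1
n4.1 (MAX): max(-1, 10, -16, 5) = 10
n4.2 (MAX): max(15, 4) = 15
n4 (MIN): min(10, 15) = 10
n0 (MAX): max(-3, -6, -1, 10) = 10
MAX at n0 wants the highest of {n1=-3, n2=-6, n3=-1, n4=10}, so chooses n4.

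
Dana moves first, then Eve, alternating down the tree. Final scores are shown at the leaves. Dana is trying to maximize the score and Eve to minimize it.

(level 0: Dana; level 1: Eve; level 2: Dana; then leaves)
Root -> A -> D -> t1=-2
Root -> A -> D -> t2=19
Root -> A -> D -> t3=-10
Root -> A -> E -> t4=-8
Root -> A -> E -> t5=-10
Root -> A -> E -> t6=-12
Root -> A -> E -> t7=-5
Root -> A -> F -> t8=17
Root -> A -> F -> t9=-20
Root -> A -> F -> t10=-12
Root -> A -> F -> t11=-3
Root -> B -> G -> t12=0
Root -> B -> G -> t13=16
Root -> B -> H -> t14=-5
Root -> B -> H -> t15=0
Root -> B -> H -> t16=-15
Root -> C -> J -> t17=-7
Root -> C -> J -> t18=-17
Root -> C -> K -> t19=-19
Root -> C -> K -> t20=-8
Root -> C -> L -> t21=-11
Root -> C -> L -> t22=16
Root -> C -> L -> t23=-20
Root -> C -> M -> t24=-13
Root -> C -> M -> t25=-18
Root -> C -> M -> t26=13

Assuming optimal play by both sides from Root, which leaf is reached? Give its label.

t15

D (Dana): max(-2, 19, -10) = 19
E (Dana): max(-8, -10, -12, -5) = -5
F (Dana): max(17, -20, -12, -3) = 17
A (Eve): min(19, -5, 17) = -5
G (Dana): max(0, 16) = 16
H (Dana): max(-5, 0, -15) = 0
B (Eve): min(16, 0) = 0
J (Dana): max(-7, -17) = -7
K (Dana): max(-19, -8) = -8
L (Dana): max(-11, 16, -20) = 16
M (Dana): max(-13, -18, 13) = 13
C (Eve): min(-7, -8, 16, 13) = -8
Root (Dana): max(-5, 0, -8) = 0
At Root, Dana picks B (highest: 0).
At B, Eve picks H (lowest: 0).
At H, Dana picks t15 (highest: 0).
Terminal value 0.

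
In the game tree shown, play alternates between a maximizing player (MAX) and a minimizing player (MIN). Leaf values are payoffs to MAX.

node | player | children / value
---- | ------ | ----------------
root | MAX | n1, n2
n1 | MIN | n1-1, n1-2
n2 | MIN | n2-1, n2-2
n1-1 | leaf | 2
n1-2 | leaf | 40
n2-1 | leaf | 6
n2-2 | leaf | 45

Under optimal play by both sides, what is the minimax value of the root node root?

6

n1 (MIN): min(2, 40) = 2
n2 (MIN): min(6, 45) = 6
root (MAX): max(2, 6) = 6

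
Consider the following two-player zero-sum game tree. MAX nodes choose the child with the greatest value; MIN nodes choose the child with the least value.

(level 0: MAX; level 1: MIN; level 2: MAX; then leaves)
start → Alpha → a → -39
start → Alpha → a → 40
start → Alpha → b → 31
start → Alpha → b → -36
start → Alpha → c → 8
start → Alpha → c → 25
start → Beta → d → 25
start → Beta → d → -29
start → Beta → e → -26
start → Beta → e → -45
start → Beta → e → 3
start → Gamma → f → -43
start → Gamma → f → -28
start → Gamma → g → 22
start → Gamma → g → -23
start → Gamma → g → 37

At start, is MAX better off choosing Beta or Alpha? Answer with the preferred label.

Alpha

d (MAX): max(25, -29) = 25
e (MAX): max(-26, -45, 3) = 3
Beta (MIN): min(25, 3) = 3
a (MAX): max(-39, 40) = 40
b (MAX): max(31, -36) = 31
c (MAX): max(8, 25) = 25
Alpha (MIN): min(40, 31, 25) = 25
MAX prefers the higher value; Beta=3, Alpha=25. Alpha is better since 25 > 3.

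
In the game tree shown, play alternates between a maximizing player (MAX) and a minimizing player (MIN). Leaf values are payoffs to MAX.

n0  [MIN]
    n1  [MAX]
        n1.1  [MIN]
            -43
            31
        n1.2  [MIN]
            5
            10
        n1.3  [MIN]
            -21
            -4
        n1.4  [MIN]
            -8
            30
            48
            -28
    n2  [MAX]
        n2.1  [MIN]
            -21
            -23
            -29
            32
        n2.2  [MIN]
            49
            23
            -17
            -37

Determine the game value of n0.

n1.1 (MIN): min(-43, 31) = -43
n1.2 (MIN): min(5, 10) = 5
n1.3 (MIN): min(-21, -4) = -21
n1.4 (MIN): min(-8, 30, 48, -28) = -28
n1 (MAX): max(-43, 5, -21, -28) = 5
n2.1 (MIN): min(-21, -23, -29, 32) = -29
n2.2 (MIN): min(49, 23, -17, -37) = -37
n2 (MAX): max(-29, -37) = -29
n0 (MIN): min(5, -29) = -29

-29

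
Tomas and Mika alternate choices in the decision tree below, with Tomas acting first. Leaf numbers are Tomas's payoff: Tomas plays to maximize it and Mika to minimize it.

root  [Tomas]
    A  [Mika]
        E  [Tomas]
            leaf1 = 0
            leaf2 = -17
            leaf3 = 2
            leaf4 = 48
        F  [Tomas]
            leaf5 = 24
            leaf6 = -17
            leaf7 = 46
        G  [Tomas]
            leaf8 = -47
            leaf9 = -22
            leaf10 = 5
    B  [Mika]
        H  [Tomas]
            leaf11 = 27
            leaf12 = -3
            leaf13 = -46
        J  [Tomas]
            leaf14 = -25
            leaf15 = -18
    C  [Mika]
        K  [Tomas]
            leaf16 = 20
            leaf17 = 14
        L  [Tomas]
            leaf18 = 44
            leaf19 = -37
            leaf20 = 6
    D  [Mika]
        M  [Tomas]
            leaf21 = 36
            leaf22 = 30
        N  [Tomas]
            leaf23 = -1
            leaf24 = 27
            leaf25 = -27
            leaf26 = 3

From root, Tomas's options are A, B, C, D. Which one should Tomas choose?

D

E (Tomas): max(0, -17, 2, 48) = 48
F (Tomas): max(24, -17, 46) = 46
G (Tomas): max(-47, -22, 5) = 5
A (Mika): min(48, 46, 5) = 5
H (Tomas): max(27, -3, -46) = 27
J (Tomas): max(-25, -18) = -18
B (Mika): min(27, -18) = -18
K (Tomas): max(20, 14) = 20
L (Tomas): max(44, -37, 6) = 44
C (Mika): min(20, 44) = 20
M (Tomas): max(36, 30) = 36
N (Tomas): max(-1, 27, -27, 3) = 27
D (Mika): min(36, 27) = 27
root (Tomas): max(5, -18, 20, 27) = 27
Tomas at root wants the highest of {A=5, B=-18, C=20, D=27}, so chooses D.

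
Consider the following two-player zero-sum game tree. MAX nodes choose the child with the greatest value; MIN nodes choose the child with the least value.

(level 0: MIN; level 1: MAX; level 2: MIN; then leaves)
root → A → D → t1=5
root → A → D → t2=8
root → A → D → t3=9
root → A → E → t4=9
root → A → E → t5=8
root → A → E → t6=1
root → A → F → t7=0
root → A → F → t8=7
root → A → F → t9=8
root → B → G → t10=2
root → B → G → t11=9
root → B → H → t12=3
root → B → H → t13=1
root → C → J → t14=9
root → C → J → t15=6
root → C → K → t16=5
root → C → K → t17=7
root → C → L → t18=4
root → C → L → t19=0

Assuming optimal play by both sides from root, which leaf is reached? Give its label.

t10

D (MIN): min(5, 8, 9) = 5
E (MIN): min(9, 8, 1) = 1
F (MIN): min(0, 7, 8) = 0
A (MAX): max(5, 1, 0) = 5
G (MIN): min(2, 9) = 2
H (MIN): min(3, 1) = 1
B (MAX): max(2, 1) = 2
J (MIN): min(9, 6) = 6
K (MIN): min(5, 7) = 5
L (MIN): min(4, 0) = 0
C (MAX): max(6, 5, 0) = 6
root (MIN): min(5, 2, 6) = 2
At root, MIN picks B (lowest: 2).
At B, MAX picks G (highest: 2).
At G, MIN picks t10 (lowest: 2).
Terminal value 2.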